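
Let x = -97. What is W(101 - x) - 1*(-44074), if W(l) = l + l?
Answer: 44470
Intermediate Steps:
W(l) = 2*l
W(101 - x) - 1*(-44074) = 2*(101 - 1*(-97)) - 1*(-44074) = 2*(101 + 97) + 44074 = 2*198 + 44074 = 396 + 44074 = 44470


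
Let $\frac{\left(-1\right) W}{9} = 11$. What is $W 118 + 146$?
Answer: $-11536$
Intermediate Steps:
$W = -99$ ($W = \left(-9\right) 11 = -99$)
$W 118 + 146 = \left(-99\right) 118 + 146 = -11682 + 146 = -11536$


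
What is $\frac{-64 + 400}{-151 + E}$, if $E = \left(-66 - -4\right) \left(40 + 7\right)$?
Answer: $- \frac{336}{3065} \approx -0.10962$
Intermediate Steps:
$E = -2914$ ($E = \left(-66 + 4\right) 47 = \left(-62\right) 47 = -2914$)
$\frac{-64 + 400}{-151 + E} = \frac{-64 + 400}{-151 - 2914} = \frac{336}{-3065} = 336 \left(- \frac{1}{3065}\right) = - \frac{336}{3065}$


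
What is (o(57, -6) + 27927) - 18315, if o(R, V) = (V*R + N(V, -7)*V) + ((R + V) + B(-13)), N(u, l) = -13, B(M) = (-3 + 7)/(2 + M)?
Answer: 103385/11 ≈ 9398.6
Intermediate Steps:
B(M) = 4/(2 + M)
o(R, V) = -4/11 + R - 12*V + R*V (o(R, V) = (V*R - 13*V) + ((R + V) + 4/(2 - 13)) = (R*V - 13*V) + ((R + V) + 4/(-11)) = (-13*V + R*V) + ((R + V) + 4*(-1/11)) = (-13*V + R*V) + ((R + V) - 4/11) = (-13*V + R*V) + (-4/11 + R + V) = -4/11 + R - 12*V + R*V)
(o(57, -6) + 27927) - 18315 = ((-4/11 + 57 - 12*(-6) + 57*(-6)) + 27927) - 18315 = ((-4/11 + 57 + 72 - 342) + 27927) - 18315 = (-2347/11 + 27927) - 18315 = 304850/11 - 18315 = 103385/11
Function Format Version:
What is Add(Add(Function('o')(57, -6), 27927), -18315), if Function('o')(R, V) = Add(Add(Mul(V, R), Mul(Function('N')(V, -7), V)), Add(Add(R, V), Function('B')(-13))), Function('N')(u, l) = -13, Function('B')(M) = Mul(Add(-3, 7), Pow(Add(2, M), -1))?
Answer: Rational(103385, 11) ≈ 9398.6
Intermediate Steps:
Function('B')(M) = Mul(4, Pow(Add(2, M), -1))
Function('o')(R, V) = Add(Rational(-4, 11), R, Mul(-12, V), Mul(R, V)) (Function('o')(R, V) = Add(Add(Mul(V, R), Mul(-13, V)), Add(Add(R, V), Mul(4, Pow(Add(2, -13), -1)))) = Add(Add(Mul(R, V), Mul(-13, V)), Add(Add(R, V), Mul(4, Pow(-11, -1)))) = Add(Add(Mul(-13, V), Mul(R, V)), Add(Add(R, V), Mul(4, Rational(-1, 11)))) = Add(Add(Mul(-13, V), Mul(R, V)), Add(Add(R, V), Rational(-4, 11))) = Add(Add(Mul(-13, V), Mul(R, V)), Add(Rational(-4, 11), R, V)) = Add(Rational(-4, 11), R, Mul(-12, V), Mul(R, V)))
Add(Add(Function('o')(57, -6), 27927), -18315) = Add(Add(Add(Rational(-4, 11), 57, Mul(-12, -6), Mul(57, -6)), 27927), -18315) = Add(Add(Add(Rational(-4, 11), 57, 72, -342), 27927), -18315) = Add(Add(Rational(-2347, 11), 27927), -18315) = Add(Rational(304850, 11), -18315) = Rational(103385, 11)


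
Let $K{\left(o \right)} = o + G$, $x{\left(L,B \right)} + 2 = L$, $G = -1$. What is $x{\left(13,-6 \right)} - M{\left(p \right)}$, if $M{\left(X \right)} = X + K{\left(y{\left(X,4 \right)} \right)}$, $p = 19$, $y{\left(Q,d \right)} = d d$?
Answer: $-23$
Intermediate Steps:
$y{\left(Q,d \right)} = d^{2}$
$x{\left(L,B \right)} = -2 + L$
$K{\left(o \right)} = -1 + o$ ($K{\left(o \right)} = o - 1 = -1 + o$)
$M{\left(X \right)} = 15 + X$ ($M{\left(X \right)} = X - \left(1 - 4^{2}\right) = X + \left(-1 + 16\right) = X + 15 = 15 + X$)
$x{\left(13,-6 \right)} - M{\left(p \right)} = \left(-2 + 13\right) - \left(15 + 19\right) = 11 - 34 = -23$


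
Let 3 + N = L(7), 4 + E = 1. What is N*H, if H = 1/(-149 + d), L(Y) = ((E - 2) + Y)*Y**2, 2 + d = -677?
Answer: -95/828 ≈ -0.11473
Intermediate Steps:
E = -3 (E = -4 + 1 = -3)
d = -679 (d = -2 - 677 = -679)
L(Y) = Y**2*(-5 + Y) (L(Y) = ((-3 - 2) + Y)*Y**2 = (-5 + Y)*Y**2 = Y**2*(-5 + Y))
N = 95 (N = -3 + 7**2*(-5 + 7) = -3 + 49*2 = -3 + 98 = 95)
H = -1/828 (H = 1/(-149 - 679) = 1/(-828) = -1/828 ≈ -0.0012077)
N*H = 95*(-1/828) = -95/828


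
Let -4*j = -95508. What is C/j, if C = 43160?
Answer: 43160/23877 ≈ 1.8076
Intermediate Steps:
j = 23877 (j = -¼*(-95508) = 23877)
C/j = 43160/23877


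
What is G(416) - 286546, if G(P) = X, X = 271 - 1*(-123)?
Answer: -286152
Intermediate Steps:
X = 394 (X = 271 + 123 = 394)
G(P) = 394
G(416) - 286546 = 394 - 286546 = -286152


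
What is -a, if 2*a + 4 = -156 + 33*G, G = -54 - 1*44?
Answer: 1697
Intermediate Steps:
G = -98 (G = -54 - 44 = -98)
a = -1697 (a = -2 + (-156 + 33*(-98))/2 = -2 + (-156 - 3234)/2 = -2 + (½)*(-3390) = -2 - 1695 = -1697)
-a = -1*(-1697) = 1697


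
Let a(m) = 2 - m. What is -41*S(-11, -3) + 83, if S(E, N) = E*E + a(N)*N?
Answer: -4263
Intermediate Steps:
S(E, N) = E**2 + N*(2 - N) (S(E, N) = E*E + (2 - N)*N = E**2 + N*(2 - N))
-41*S(-11, -3) + 83 = -41*((-11)**2 - 1*(-3)*(-2 - 3)) + 83 = -41*(121 - 1*(-3)*(-5)) + 83 = -41*(121 - 15) + 83 = -41*106 + 83 = -4346 + 83 = -4263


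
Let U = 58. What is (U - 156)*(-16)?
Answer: 1568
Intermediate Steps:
(U - 156)*(-16) = (58 - 156)*(-16) = -98*(-16) = 1568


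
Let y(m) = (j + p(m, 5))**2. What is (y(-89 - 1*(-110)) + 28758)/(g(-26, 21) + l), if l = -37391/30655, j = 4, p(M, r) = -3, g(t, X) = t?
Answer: -881607145/834421 ≈ -1056.5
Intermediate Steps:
l = -37391/30655 (l = -37391*1/30655 = -37391/30655 ≈ -1.2197)
y(m) = 1 (y(m) = (4 - 3)**2 = 1**2 = 1)
(y(-89 - 1*(-110)) + 28758)/(g(-26, 21) + l) = (1 + 28758)/(-26 - 37391/30655) = 28759/(-834421/30655) = 28759*(-30655/834421) = -881607145/834421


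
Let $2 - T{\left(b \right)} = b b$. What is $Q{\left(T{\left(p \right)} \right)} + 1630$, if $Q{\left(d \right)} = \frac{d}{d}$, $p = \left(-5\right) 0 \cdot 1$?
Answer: $1631$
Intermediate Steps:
$p = 0$ ($p = 0 \cdot 1 = 0$)
$T{\left(b \right)} = 2 - b^{2}$ ($T{\left(b \right)} = 2 - b b = 2 - b^{2}$)
$Q{\left(d \right)} = 1$
$Q{\left(T{\left(p \right)} \right)} + 1630 = 1 + 1630 = 1631$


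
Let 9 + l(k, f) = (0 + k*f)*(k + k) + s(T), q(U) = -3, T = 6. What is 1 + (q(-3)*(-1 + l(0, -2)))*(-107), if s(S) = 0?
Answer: -3209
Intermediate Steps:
l(k, f) = -9 + 2*f*k**2 (l(k, f) = -9 + ((0 + k*f)*(k + k) + 0) = -9 + ((0 + f*k)*(2*k) + 0) = -9 + ((f*k)*(2*k) + 0) = -9 + (2*f*k**2 + 0) = -9 + 2*f*k**2)
1 + (q(-3)*(-1 + l(0, -2)))*(-107) = 1 - 3*(-1 + (-9 + 2*(-2)*0**2))*(-107) = 1 - 3*(-1 + (-9 + 2*(-2)*0))*(-107) = 1 - 3*(-1 + (-9 + 0))*(-107) = 1 - 3*(-1 - 9)*(-107) = 1 - 3*(-10)*(-107) = 1 + 30*(-107) = 1 - 3210 = -3209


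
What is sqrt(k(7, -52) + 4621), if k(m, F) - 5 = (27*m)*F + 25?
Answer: I*sqrt(5177) ≈ 71.951*I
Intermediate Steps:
k(m, F) = 30 + 27*F*m (k(m, F) = 5 + ((27*m)*F + 25) = 5 + (27*F*m + 25) = 5 + (25 + 27*F*m) = 30 + 27*F*m)
sqrt(k(7, -52) + 4621) = sqrt((30 + 27*(-52)*7) + 4621) = sqrt((30 - 9828) + 4621) = sqrt(-9798 + 4621) = sqrt(-5177) = I*sqrt(5177)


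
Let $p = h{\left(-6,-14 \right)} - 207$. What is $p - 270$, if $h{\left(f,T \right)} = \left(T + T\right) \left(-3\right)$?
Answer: $-393$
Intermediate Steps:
$h{\left(f,T \right)} = - 6 T$ ($h{\left(f,T \right)} = 2 T \left(-3\right) = - 6 T$)
$p = -123$ ($p = \left(-6\right) \left(-14\right) - 207 = 84 - 207 = -123$)
$p - 270 = -123 - 270 = -393$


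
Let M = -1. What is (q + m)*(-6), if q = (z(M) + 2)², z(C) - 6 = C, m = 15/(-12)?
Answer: -573/2 ≈ -286.50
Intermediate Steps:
m = -5/4 (m = 15*(-1/12) = -5/4 ≈ -1.2500)
z(C) = 6 + C
q = 49 (q = ((6 - 1) + 2)² = (5 + 2)² = 7² = 49)
(q + m)*(-6) = (49 - 5/4)*(-6) = (191/4)*(-6) = -573/2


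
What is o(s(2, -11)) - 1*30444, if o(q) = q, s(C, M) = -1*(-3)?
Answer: -30441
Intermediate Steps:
s(C, M) = 3
o(s(2, -11)) - 1*30444 = 3 - 1*30444 = 3 - 30444 = -30441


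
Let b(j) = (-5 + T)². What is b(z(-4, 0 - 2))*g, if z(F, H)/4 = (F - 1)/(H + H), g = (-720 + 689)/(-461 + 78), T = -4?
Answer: 2511/383 ≈ 6.5561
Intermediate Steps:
g = 31/383 (g = -31/(-383) = -31*(-1/383) = 31/383 ≈ 0.080940)
z(F, H) = 2*(-1 + F)/H (z(F, H) = 4*((F - 1)/(H + H)) = 4*((-1 + F)/((2*H))) = 4*((-1 + F)*(1/(2*H))) = 4*((-1 + F)/(2*H)) = 2*(-1 + F)/H)
b(j) = 81 (b(j) = (-5 - 4)² = (-9)² = 81)
b(z(-4, 0 - 2))*g = 81*(31/383) = 2511/383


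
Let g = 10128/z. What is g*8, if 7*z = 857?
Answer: 567168/857 ≈ 661.81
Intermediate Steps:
z = 857/7 (z = (⅐)*857 = 857/7 ≈ 122.43)
g = 70896/857 (g = 10128/(857/7) = 10128*(7/857) = 70896/857 ≈ 82.726)
g*8 = (70896/857)*8 = 567168/857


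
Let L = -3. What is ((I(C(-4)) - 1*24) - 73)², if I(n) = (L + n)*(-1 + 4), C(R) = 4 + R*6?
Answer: 27556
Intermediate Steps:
C(R) = 4 + 6*R
I(n) = -9 + 3*n (I(n) = (-3 + n)*(-1 + 4) = (-3 + n)*3 = -9 + 3*n)
((I(C(-4)) - 1*24) - 73)² = (((-9 + 3*(4 + 6*(-4))) - 1*24) - 73)² = (((-9 + 3*(4 - 24)) - 24) - 73)² = (((-9 + 3*(-20)) - 24) - 73)² = (((-9 - 60) - 24) - 73)² = ((-69 - 24) - 73)² = (-93 - 73)² = (-166)² = 27556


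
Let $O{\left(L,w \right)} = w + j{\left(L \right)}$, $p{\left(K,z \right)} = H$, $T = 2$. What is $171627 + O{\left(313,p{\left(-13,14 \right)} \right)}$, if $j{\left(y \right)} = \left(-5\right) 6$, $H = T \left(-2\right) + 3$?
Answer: $171596$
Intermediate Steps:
$H = -1$ ($H = 2 \left(-2\right) + 3 = -4 + 3 = -1$)
$j{\left(y \right)} = -30$
$p{\left(K,z \right)} = -1$
$O{\left(L,w \right)} = -30 + w$ ($O{\left(L,w \right)} = w - 30 = -30 + w$)
$171627 + O{\left(313,p{\left(-13,14 \right)} \right)} = 171627 - 31 = 171596$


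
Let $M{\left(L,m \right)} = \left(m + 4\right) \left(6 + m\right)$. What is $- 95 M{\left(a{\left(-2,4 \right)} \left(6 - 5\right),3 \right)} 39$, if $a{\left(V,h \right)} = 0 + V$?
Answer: $-233415$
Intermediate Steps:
$a{\left(V,h \right)} = V$
$M{\left(L,m \right)} = \left(4 + m\right) \left(6 + m\right)$
$- 95 M{\left(a{\left(-2,4 \right)} \left(6 - 5\right),3 \right)} 39 = - 95 \left(24 + 3^{2} + 10 \cdot 3\right) 39 = - 95 \left(24 + 9 + 30\right) 39 = \left(-95\right) 63 \cdot 39 = \left(-5985\right) 39 = -233415$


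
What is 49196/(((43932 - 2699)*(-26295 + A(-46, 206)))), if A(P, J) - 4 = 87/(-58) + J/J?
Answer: -98392/2168154839 ≈ -4.5380e-5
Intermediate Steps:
A(P, J) = 7/2 (A(P, J) = 4 + (87/(-58) + J/J) = 4 + (87*(-1/58) + 1) = 4 + (-3/2 + 1) = 4 - 1/2 = 7/2)
49196/(((43932 - 2699)*(-26295 + A(-46, 206)))) = 49196/(((43932 - 2699)*(-26295 + 7/2))) = 49196/((41233*(-52583/2))) = 49196/(-2168154839/2) = 49196*(-2/2168154839) = -98392/2168154839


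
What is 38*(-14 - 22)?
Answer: -1368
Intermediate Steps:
38*(-14 - 22) = 38*(-36) = -1368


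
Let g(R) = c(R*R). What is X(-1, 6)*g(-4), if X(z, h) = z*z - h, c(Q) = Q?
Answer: -80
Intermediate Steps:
g(R) = R² (g(R) = R*R = R²)
X(z, h) = z² - h
X(-1, 6)*g(-4) = ((-1)² - 1*6)*(-4)² = (1 - 6)*16 = -5*16 = -80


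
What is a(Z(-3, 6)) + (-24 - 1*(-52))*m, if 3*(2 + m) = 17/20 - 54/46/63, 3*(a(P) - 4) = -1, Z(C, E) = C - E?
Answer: -5126/115 ≈ -44.574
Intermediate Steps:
a(P) = 11/3 (a(P) = 4 + (⅓)*(-1) = 4 - ⅓ = 11/3)
m = -16643/9660 (m = -2 + (17/20 - 54/46/63)/3 = -2 + (17*(1/20) - 54*1/46*(1/63))/3 = -2 + (17/20 - 27/23*1/63)/3 = -2 + (17/20 - 3/161)/3 = -2 + (⅓)*(2677/3220) = -2 + 2677/9660 = -16643/9660 ≈ -1.7229)
a(Z(-3, 6)) + (-24 - 1*(-52))*m = 11/3 + (-24 - 1*(-52))*(-16643/9660) = 11/3 + (-24 + 52)*(-16643/9660) = 11/3 + 28*(-16643/9660) = 11/3 - 16643/345 = -5126/115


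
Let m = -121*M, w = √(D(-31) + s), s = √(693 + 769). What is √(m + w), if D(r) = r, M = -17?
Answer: √(2057 + √(-31 + √1462)) ≈ 45.384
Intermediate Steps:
s = √1462 ≈ 38.236
w = √(-31 + √1462) ≈ 2.6900
m = 2057 (m = -121*(-17) = 2057)
√(m + w) = √(2057 + √(-31 + √1462))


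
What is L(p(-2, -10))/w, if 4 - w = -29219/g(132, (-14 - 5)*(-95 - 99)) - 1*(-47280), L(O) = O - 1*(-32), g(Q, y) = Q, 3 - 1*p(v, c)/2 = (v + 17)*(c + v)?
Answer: -52536/6211213 ≈ -0.0084583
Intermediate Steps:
p(v, c) = 6 - 2*(17 + v)*(c + v) (p(v, c) = 6 - 2*(v + 17)*(c + v) = 6 - 2*(17 + v)*(c + v))
L(O) = 32 + O (L(O) = O + 32 = 32 + O)
w = -6211213/132 (w = 4 - (-29219/132 - 1*(-47280)) = 4 - (-29219*1/132 + 47280) = 4 - (-29219/132 + 47280) = 4 - 1*6211741/132 = 4 - 6211741/132 = -6211213/132 ≈ -47055.)
L(p(-2, -10))/w = (32 + (6 - 34*(-10) - 34*(-2) - 2*(-2)² - 2*(-10)*(-2)))/(-6211213/132) = (32 + (6 + 340 + 68 - 2*4 - 40))*(-132/6211213) = (32 + (6 + 340 + 68 - 8 - 40))*(-132/6211213) = (32 + 366)*(-132/6211213) = 398*(-132/6211213) = -52536/6211213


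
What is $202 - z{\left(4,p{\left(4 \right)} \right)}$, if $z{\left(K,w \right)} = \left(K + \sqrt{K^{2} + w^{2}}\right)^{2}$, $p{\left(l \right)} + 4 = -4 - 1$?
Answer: $89 - 8 \sqrt{97} \approx 10.209$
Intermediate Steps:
$p{\left(l \right)} = -9$ ($p{\left(l \right)} = -4 - 5 = -9$)
$202 - z{\left(4,p{\left(4 \right)} \right)} = 202 - \left(4 + \sqrt{4^{2} + \left(-9\right)^{2}}\right)^{2} = 202 - \left(4 + \sqrt{16 + 81}\right)^{2} = 202 - \left(4 + \sqrt{97}\right)^{2}$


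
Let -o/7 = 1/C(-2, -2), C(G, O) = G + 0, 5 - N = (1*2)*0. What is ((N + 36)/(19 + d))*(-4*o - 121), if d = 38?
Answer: -1845/19 ≈ -97.105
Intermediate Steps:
N = 5 (N = 5 - 1*2*0 = 5 - 2*0 = 5 - 1*0 = 5 + 0 = 5)
C(G, O) = G
o = 7/2 (o = -7/(-2) = -7*(-1/2) = 7/2 ≈ 3.5000)
((N + 36)/(19 + d))*(-4*o - 121) = ((5 + 36)/(19 + 38))*(-4*7/2 - 121) = (41/57)*(-14 - 121) = (41*(1/57))*(-135) = (41/57)*(-135) = -1845/19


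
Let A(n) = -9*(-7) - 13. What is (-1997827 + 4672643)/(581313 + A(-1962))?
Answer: 2674816/581363 ≈ 4.6009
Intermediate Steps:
A(n) = 50 (A(n) = 63 - 13 = 50)
(-1997827 + 4672643)/(581313 + A(-1962)) = (-1997827 + 4672643)/(581313 + 50) = 2674816/581363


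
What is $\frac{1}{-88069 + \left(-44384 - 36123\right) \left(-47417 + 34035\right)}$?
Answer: $\frac{1}{1077256605} \approx 9.2828 \cdot 10^{-10}$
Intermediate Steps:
$\frac{1}{-88069 + \left(-44384 - 36123\right) \left(-47417 + 34035\right)} = \frac{1}{-88069 - -1077344674} = \frac{1}{-88069 + 1077344674} = \frac{1}{1077256605}$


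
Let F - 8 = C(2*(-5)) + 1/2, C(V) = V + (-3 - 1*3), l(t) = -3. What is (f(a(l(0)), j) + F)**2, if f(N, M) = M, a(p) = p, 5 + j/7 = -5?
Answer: 24025/4 ≈ 6006.3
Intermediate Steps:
j = -70 (j = -35 + 7*(-5) = -35 - 35 = -70)
C(V) = -6 + V (C(V) = V + (-3 - 3) = V - 6 = -6 + V)
F = -15/2 (F = 8 + ((-6 + 2*(-5)) + 1/2) = 8 + ((-6 - 10) + 1/2) = 8 + (-16 + 1/2) = 8 - 31/2 = -15/2 ≈ -7.5000)
(f(a(l(0)), j) + F)**2 = (-70 - 15/2)**2 = (-155/2)**2 = 24025/4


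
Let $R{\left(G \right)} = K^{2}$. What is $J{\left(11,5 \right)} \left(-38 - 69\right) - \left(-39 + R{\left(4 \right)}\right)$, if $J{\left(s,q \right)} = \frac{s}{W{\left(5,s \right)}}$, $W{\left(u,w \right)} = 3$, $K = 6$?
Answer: $- \frac{1168}{3} \approx -389.33$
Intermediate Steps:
$R{\left(G \right)} = 36$ ($R{\left(G \right)} = 6^{2} = 36$)
$J{\left(s,q \right)} = \frac{s}{3}$
$J{\left(11,5 \right)} \left(-38 - 69\right) - \left(-39 + R{\left(4 \right)}\right) = \frac{1}{3} \cdot 11 \left(-38 - 69\right) + \left(\left(4 - 36\right) + 7 \cdot 5\right) = \frac{11 \left(-38 - 69\right)}{3} + \left(\left(4 - 36\right) + 35\right) = \frac{11}{3} \left(-107\right) + \left(-32 + 35\right) = - \frac{1177}{3} + 3 = - \frac{1168}{3}$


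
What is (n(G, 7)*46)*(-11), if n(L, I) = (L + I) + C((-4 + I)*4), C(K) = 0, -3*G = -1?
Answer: -11132/3 ≈ -3710.7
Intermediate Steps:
G = ⅓ (G = -⅓*(-1) = ⅓ ≈ 0.33333)
n(L, I) = I + L (n(L, I) = (L + I) + 0 = (I + L) + 0 = I + L)
(n(G, 7)*46)*(-11) = ((7 + ⅓)*46)*(-11) = ((22/3)*46)*(-11) = (1012/3)*(-11) = -11132/3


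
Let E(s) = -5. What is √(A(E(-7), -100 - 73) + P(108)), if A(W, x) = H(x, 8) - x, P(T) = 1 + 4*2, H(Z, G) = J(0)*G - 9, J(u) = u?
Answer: √173 ≈ 13.153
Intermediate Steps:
H(Z, G) = -9 (H(Z, G) = 0*G - 9 = 0 - 9 = -9)
P(T) = 9 (P(T) = 1 + 8 = 9)
A(W, x) = -9 - x
√(A(E(-7), -100 - 73) + P(108)) = √((-9 - (-100 - 73)) + 9) = √((-9 - 1*(-173)) + 9) = √((-9 + 173) + 9) = √(164 + 9) = √173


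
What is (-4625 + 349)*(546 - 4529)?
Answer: 17031308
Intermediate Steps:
(-4625 + 349)*(546 - 4529) = -4276*(-3983) = 17031308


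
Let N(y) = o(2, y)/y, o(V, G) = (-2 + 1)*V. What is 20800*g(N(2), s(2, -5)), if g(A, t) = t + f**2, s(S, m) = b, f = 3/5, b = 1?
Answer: 28288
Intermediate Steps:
o(V, G) = -V
f = 3/5 (f = 3*(1/5) = 3/5 ≈ 0.60000)
s(S, m) = 1
N(y) = -2/y (N(y) = (-1*2)/y = -2/y)
g(A, t) = 9/25 + t (g(A, t) = t + (3/5)**2 = t + 9/25 = 9/25 + t)
20800*g(N(2), s(2, -5)) = 20800*(9/25 + 1) = 20800*(34/25) = 28288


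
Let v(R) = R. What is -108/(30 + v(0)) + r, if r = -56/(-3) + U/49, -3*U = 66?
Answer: 10744/735 ≈ 14.618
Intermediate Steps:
U = -22 (U = -⅓*66 = -22)
r = 2678/147 (r = -56/(-3) - 22/49 = -56*(-⅓) - 22*1/49 = 56/3 - 22/49 = 2678/147 ≈ 18.218)
-108/(30 + v(0)) + r = -108/(30 + 0) + 2678/147 = -108/30 + 2678/147 = (1/30)*(-108) + 2678/147 = -18/5 + 2678/147 = 10744/735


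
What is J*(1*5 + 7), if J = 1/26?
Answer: 6/13 ≈ 0.46154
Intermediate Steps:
J = 1/26 ≈ 0.038462
J*(1*5 + 7) = (1*5 + 7)/26 = (5 + 7)/26 = (1/26)*12 = 6/13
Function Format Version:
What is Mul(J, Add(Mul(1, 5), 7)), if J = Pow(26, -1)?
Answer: Rational(6, 13) ≈ 0.46154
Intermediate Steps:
J = Rational(1, 26) ≈ 0.038462
Mul(J, Add(Mul(1, 5), 7)) = Mul(Rational(1, 26), Add(Mul(1, 5), 7)) = Mul(Rational(1, 26), Add(5, 7)) = Mul(Rational(1, 26), 12) = Rational(6, 13)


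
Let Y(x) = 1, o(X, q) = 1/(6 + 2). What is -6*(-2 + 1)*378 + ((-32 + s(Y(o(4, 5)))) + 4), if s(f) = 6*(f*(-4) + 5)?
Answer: 2246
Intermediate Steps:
o(X, q) = ⅛ (o(X, q) = 1/8 = ⅛)
s(f) = 30 - 24*f (s(f) = 6*(-4*f + 5) = 6*(5 - 4*f) = 30 - 24*f)
-6*(-2 + 1)*378 + ((-32 + s(Y(o(4, 5)))) + 4) = -6*(-2 + 1)*378 + ((-32 + (30 - 24*1)) + 4) = -6*(-1)*378 + ((-32 + (30 - 24)) + 4) = 6*378 + ((-32 + 6) + 4) = 2268 + (-26 + 4) = 2268 - 22 = 2246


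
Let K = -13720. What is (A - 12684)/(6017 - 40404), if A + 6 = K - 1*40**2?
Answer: 28010/34387 ≈ 0.81455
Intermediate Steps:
A = -15326 (A = -6 + (-13720 - 1*40**2) = -6 + (-13720 - 1*1600) = -6 + (-13720 - 1600) = -6 - 15320 = -15326)
(A - 12684)/(6017 - 40404) = (-15326 - 12684)/(6017 - 40404) = -28010/(-34387) = -28010*(-1/34387) = 28010/34387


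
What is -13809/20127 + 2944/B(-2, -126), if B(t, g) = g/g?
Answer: 19746693/6709 ≈ 2943.3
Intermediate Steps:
B(t, g) = 1
-13809/20127 + 2944/B(-2, -126) = -13809/20127 + 2944/1 = -13809*1/20127 + 2944*1 = -4603/6709 + 2944 = 19746693/6709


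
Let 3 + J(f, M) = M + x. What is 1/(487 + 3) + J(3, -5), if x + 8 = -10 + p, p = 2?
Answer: -11759/490 ≈ -23.998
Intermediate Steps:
x = -16 (x = -8 + (-10 + 2) = -8 - 8 = -16)
J(f, M) = -19 + M (J(f, M) = -3 + (M - 16) = -3 + (-16 + M) = -19 + M)
1/(487 + 3) + J(3, -5) = 1/(487 + 3) + (-19 - 5) = 1/490 - 24 = -11759/490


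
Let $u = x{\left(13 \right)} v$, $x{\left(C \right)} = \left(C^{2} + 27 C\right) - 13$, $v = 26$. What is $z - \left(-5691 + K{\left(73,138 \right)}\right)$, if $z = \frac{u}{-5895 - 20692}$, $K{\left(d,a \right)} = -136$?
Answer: $\frac{154909267}{26587} \approx 5826.5$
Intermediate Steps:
$x{\left(C \right)} = -13 + C^{2} + 27 C$
$u = 13182$ ($u = \left(-13 + 13^{2} + 27 \cdot 13\right) 26 = \left(-13 + 169 + 351\right) 26 = 507 \cdot 26 = 13182$)
$z = - \frac{13182}{26587}$ ($z = \frac{13182}{-5895 - 20692} = \frac{13182}{-26587} = 13182 \left(- \frac{1}{26587}\right) = - \frac{13182}{26587} \approx -0.49581$)
$z - \left(-5691 + K{\left(73,138 \right)}\right) = - \frac{13182}{26587} + \left(5691 - -136\right) = - \frac{13182}{26587} + \left(5691 + 136\right) = - \frac{13182}{26587} + 5827 = \frac{154909267}{26587}$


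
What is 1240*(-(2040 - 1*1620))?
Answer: -520800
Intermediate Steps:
1240*(-(2040 - 1*1620)) = 1240*(-(2040 - 1620)) = 1240*(-1*420) = 1240*(-420) = -520800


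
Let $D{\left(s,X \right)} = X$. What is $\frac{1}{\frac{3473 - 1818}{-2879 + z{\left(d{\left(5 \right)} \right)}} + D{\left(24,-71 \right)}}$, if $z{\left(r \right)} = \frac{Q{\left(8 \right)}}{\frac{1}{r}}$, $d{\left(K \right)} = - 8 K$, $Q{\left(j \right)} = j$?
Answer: $- \frac{3199}{228784} \approx -0.013983$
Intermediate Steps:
$z{\left(r \right)} = 8 r$ ($z{\left(r \right)} = \frac{8}{\frac{1}{r}} = 8 r$)
$\frac{1}{\frac{3473 - 1818}{-2879 + z{\left(d{\left(5 \right)} \right)}} + D{\left(24,-71 \right)}} = \frac{1}{\frac{3473 - 1818}{-2879 + 8 \left(\left(-8\right) 5\right)} - 71} = \frac{1}{\frac{1655}{-2879 + 8 \left(-40\right)} - 71} = \frac{1}{\frac{1655}{-2879 - 320} - 71} = \frac{1}{\frac{1655}{-3199} - 71} = \frac{1}{1655 \left(- \frac{1}{3199}\right) - 71} = \frac{1}{- \frac{1655}{3199} - 71} = \frac{1}{- \frac{228784}{3199}} = - \frac{3199}{228784}$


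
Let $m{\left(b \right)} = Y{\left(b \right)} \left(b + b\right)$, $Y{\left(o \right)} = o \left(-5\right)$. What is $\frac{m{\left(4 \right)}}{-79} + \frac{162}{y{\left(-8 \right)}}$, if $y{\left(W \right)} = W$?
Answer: $- \frac{5759}{316} \approx -18.225$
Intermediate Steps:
$Y{\left(o \right)} = - 5 o$
$m{\left(b \right)} = - 10 b^{2}$ ($m{\left(b \right)} = - 5 b \left(b + b\right) = - 5 b 2 b = - 10 b^{2}$)
$\frac{m{\left(4 \right)}}{-79} + \frac{162}{y{\left(-8 \right)}} = \frac{\left(-10\right) 4^{2}}{-79} + \frac{162}{-8} = \left(-10\right) 16 \left(- \frac{1}{79}\right) + 162 \left(- \frac{1}{8}\right) = \left(-160\right) \left(- \frac{1}{79}\right) - \frac{81}{4} = \frac{160}{79} - \frac{81}{4} = - \frac{5759}{316}$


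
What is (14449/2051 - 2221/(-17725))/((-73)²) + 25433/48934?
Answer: 4939898875660039/9480000104011850 ≈ 0.52109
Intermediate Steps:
(14449/2051 - 2221/(-17725))/((-73)²) + 25433/48934 = (14449*(1/2051) - 2221*(-1/17725))/5329 + 25433*(1/48934) = (14449/2051 + 2221/17725)*(1/5329) + 25433/48934 = (260663796/36353975)*(1/5329) + 25433/48934 = 260663796/193730332775 + 25433/48934 = 4939898875660039/9480000104011850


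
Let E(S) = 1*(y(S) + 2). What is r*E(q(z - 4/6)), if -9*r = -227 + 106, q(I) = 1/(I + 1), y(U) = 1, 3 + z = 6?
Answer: 121/3 ≈ 40.333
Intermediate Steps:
z = 3 (z = -3 + 6 = 3)
q(I) = 1/(1 + I)
E(S) = 3 (E(S) = 1*(1 + 2) = 1*3 = 3)
r = 121/9 (r = -(-227 + 106)/9 = -1/9*(-121) = 121/9 ≈ 13.444)
r*E(q(z - 4/6)) = (121/9)*3 = 121/3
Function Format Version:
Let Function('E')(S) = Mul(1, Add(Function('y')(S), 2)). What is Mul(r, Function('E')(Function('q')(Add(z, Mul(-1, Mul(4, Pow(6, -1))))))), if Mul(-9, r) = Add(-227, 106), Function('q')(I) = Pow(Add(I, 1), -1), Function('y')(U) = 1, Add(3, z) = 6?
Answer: Rational(121, 3) ≈ 40.333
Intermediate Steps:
z = 3 (z = Add(-3, 6) = 3)
Function('q')(I) = Pow(Add(1, I), -1)
Function('E')(S) = 3 (Function('E')(S) = Mul(1, Add(1, 2)) = Mul(1, 3) = 3)
r = Rational(121, 9) (r = Mul(Rational(-1, 9), Add(-227, 106)) = Mul(Rational(-1, 9), -121) = Rational(121, 9) ≈ 13.444)
Mul(r, Function('E')(Function('q')(Add(z, Mul(-1, Mul(4, Pow(6, -1))))))) = Mul(Rational(121, 9), 3) = Rational(121, 3)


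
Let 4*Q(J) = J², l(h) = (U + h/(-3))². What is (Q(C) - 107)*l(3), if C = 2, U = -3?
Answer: -1696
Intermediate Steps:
l(h) = (-3 - h/3)² (l(h) = (-3 + h/(-3))² = (-3 + h*(-⅓))² = (-3 - h/3)²)
Q(J) = J²/4
(Q(C) - 107)*l(3) = ((¼)*2² - 107)*((9 + 3)²/9) = ((¼)*4 - 107)*((⅑)*12²) = (1 - 107)*((⅑)*144) = -106*16 = -1696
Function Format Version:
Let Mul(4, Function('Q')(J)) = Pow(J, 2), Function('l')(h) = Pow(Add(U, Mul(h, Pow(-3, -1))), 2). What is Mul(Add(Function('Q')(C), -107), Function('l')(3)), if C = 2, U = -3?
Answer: -1696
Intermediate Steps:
Function('l')(h) = Pow(Add(-3, Mul(Rational(-1, 3), h)), 2) (Function('l')(h) = Pow(Add(-3, Mul(h, Pow(-3, -1))), 2) = Pow(Add(-3, Mul(h, Rational(-1, 3))), 2) = Pow(Add(-3, Mul(Rational(-1, 3), h)), 2))
Function('Q')(J) = Mul(Rational(1, 4), Pow(J, 2))
Mul(Add(Function('Q')(C), -107), Function('l')(3)) = Mul(Add(Mul(Rational(1, 4), Pow(2, 2)), -107), Mul(Rational(1, 9), Pow(Add(9, 3), 2))) = Mul(Add(Mul(Rational(1, 4), 4), -107), Mul(Rational(1, 9), Pow(12, 2))) = Mul(Add(1, -107), Mul(Rational(1, 9), 144)) = Mul(-106, 16) = -1696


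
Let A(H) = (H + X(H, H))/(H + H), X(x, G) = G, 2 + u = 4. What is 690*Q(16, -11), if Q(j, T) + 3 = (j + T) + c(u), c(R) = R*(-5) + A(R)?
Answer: -4830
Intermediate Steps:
u = 2 (u = -2 + 4 = 2)
A(H) = 1 (A(H) = (H + H)/(H + H) = (2*H)/((2*H)) = (2*H)*(1/(2*H)) = 1)
c(R) = 1 - 5*R (c(R) = R*(-5) + 1 = -5*R + 1 = 1 - 5*R)
Q(j, T) = -12 + T + j (Q(j, T) = -3 + ((j + T) + (1 - 5*2)) = -3 + ((T + j) + (1 - 10)) = -3 + ((T + j) - 9) = -3 + (-9 + T + j) = -12 + T + j)
690*Q(16, -11) = 690*(-12 - 11 + 16) = 690*(-7) = -4830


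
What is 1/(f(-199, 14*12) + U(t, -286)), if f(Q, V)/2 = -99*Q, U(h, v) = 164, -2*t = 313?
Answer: 1/39566 ≈ 2.5274e-5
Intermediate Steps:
t = -313/2 (t = -½*313 = -313/2 ≈ -156.50)
f(Q, V) = -198*Q (f(Q, V) = 2*(-99*Q) = -198*Q)
1/(f(-199, 14*12) + U(t, -286)) = 1/(-198*(-199) + 164) = 1/(39402 + 164) = 1/39566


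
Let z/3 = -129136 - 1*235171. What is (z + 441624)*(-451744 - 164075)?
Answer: 401081067243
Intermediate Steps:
z = -1092921 (z = 3*(-129136 - 1*235171) = 3*(-129136 - 235171) = 3*(-364307) = -1092921)
(z + 441624)*(-451744 - 164075) = (-1092921 + 441624)*(-451744 - 164075) = -651297*(-615819) = 401081067243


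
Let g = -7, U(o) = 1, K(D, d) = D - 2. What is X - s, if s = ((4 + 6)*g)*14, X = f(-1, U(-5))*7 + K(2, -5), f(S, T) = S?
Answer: 973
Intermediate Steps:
K(D, d) = -2 + D
X = -7 (X = -1*7 + (-2 + 2) = -7 + 0 = -7)
s = -980 (s = ((4 + 6)*(-7))*14 = (10*(-7))*14 = -70*14 = -980)
X - s = -7 - 1*(-980) = -7 + 980 = 973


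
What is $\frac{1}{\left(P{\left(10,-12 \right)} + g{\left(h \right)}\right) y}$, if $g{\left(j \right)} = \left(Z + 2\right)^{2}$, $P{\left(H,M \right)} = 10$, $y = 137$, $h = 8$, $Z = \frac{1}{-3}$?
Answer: $\frac{9}{15755} \approx 0.00057125$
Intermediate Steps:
$Z = - \frac{1}{3} \approx -0.33333$
$g{\left(j \right)} = \frac{25}{9}$ ($g{\left(j \right)} = \left(- \frac{1}{3} + 2\right)^{2} = \left(\frac{5}{3}\right)^{2} = \frac{25}{9}$)
$\frac{1}{\left(P{\left(10,-12 \right)} + g{\left(h \right)}\right) y} = \frac{1}{\left(10 + \frac{25}{9}\right) 137} = \frac{1}{\frac{115}{9} \cdot 137} = \frac{1}{\frac{15755}{9}} = \frac{9}{15755}$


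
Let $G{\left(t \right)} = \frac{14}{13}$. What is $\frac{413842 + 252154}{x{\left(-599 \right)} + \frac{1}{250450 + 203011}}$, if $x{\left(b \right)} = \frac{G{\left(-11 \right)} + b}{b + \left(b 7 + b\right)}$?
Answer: $\frac{1763774259794079}{293735203} \approx 6.0046 \cdot 10^{6}$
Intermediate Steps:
$G{\left(t \right)} = \frac{14}{13}$ ($G{\left(t \right)} = 14 \cdot \frac{1}{13} = \frac{14}{13}$)
$x{\left(b \right)} = \frac{\frac{14}{13} + b}{9 b}$ ($x{\left(b \right)} = \frac{\frac{14}{13} + b}{b + \left(b 7 + b\right)} = \frac{\frac{14}{13} + b}{b + \left(7 b + b\right)} = \frac{\frac{14}{13} + b}{b + 8 b} = \frac{\frac{14}{13} + b}{9 b}$)
$\frac{413842 + 252154}{x{\left(-599 \right)} + \frac{1}{250450 + 203011}} = \frac{413842 + 252154}{\frac{14 + 13 \left(-599\right)}{117 \left(-599\right)} + \frac{1}{250450 + 203011}} = \frac{665996}{\frac{1}{117} \left(- \frac{1}{599}\right) \left(14 - 7787\right) + \frac{1}{453461}} = \frac{665996}{\frac{1}{117} \left(- \frac{1}{599}\right) \left(-7773\right) + \frac{1}{453461}} = \frac{665996}{\frac{2591}{23361} + \frac{1}{453461}} = \frac{665996}{\frac{1174940812}{10593302421}} = 665996 \cdot \frac{10593302421}{1174940812} = \frac{1763774259794079}{293735203}$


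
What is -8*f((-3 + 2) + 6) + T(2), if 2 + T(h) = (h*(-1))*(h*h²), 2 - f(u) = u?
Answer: 6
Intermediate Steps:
f(u) = 2 - u
T(h) = -2 - h⁴ (T(h) = -2 + (h*(-1))*(h*h²) = -2 + (-h)*h³ = -2 - h⁴)
-8*f((-3 + 2) + 6) + T(2) = -8*(2 - ((-3 + 2) + 6)) + (-2 - 1*2⁴) = -8*(2 - (-1 + 6)) + (-2 - 1*16) = -8*(2 - 1*5) + (-2 - 16) = -8*(2 - 5) - 18 = -8*(-3) - 18 = 24 - 18 = 6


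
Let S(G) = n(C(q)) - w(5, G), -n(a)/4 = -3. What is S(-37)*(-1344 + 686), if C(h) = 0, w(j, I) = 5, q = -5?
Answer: -4606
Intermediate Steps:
n(a) = 12 (n(a) = -4*(-3) = 12)
S(G) = 7 (S(G) = 12 - 1*5 = 12 - 5 = 7)
S(-37)*(-1344 + 686) = 7*(-1344 + 686) = 7*(-658) = -4606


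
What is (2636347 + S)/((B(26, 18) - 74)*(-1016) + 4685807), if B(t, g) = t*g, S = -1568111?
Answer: 1068236/4285503 ≈ 0.24927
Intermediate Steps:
B(t, g) = g*t
(2636347 + S)/((B(26, 18) - 74)*(-1016) + 4685807) = (2636347 - 1568111)/((18*26 - 74)*(-1016) + 4685807) = 1068236/((468 - 74)*(-1016) + 4685807) = 1068236/(394*(-1016) + 4685807) = 1068236/(-400304 + 4685807) = 1068236/4285503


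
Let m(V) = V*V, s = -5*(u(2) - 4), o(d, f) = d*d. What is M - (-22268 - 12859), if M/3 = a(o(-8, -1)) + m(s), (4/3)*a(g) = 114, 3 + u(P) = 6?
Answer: 70917/2 ≈ 35459.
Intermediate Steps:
o(d, f) = d²
u(P) = 3 (u(P) = -3 + 6 = 3)
a(g) = 171/2 (a(g) = (¾)*114 = 171/2)
s = 5 (s = -5*(3 - 4) = -5*(-1) = 5)
m(V) = V²
M = 663/2 (M = 3*(171/2 + 5²) = 3*(171/2 + 25) = 3*(221/2) = 663/2 ≈ 331.50)
M - (-22268 - 12859) = 663/2 - (-22268 - 12859) = 663/2 - 1*(-35127) = 663/2 + 35127 = 70917/2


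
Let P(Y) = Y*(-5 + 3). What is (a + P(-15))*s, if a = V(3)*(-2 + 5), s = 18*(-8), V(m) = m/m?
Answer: -4752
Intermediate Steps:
V(m) = 1
P(Y) = -2*Y (P(Y) = Y*(-2) = -2*Y)
s = -144
a = 3 (a = 1*(-2 + 5) = 1*3 = 3)
(a + P(-15))*s = (3 - 2*(-15))*(-144) = (3 + 30)*(-144) = 33*(-144) = -4752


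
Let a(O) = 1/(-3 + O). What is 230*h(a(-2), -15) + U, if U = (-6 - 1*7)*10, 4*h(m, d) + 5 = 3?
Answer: -245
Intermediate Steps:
h(m, d) = -½ (h(m, d) = -5/4 + (¼)*3 = -5/4 + ¾ = -½)
U = -130 (U = (-6 - 7)*10 = -13*10 = -130)
230*h(a(-2), -15) + U = 230*(-½) - 130 = -115 - 130 = -245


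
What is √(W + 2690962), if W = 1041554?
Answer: 6*√103681 ≈ 1932.0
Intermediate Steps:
√(W + 2690962) = √(1041554 + 2690962) = √3732516 = 6*√103681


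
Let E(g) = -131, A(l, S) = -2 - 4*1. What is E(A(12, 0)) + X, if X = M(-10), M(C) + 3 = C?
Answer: -144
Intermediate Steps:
A(l, S) = -6 (A(l, S) = -2 - 4 = -6)
M(C) = -3 + C
X = -13 (X = -3 - 10 = -13)
E(A(12, 0)) + X = -131 - 13 = -144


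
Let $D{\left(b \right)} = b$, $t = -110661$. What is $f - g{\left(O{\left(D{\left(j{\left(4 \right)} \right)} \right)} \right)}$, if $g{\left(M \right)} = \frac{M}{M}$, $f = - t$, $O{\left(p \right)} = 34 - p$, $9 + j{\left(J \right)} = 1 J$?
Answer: $110660$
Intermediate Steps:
$j{\left(J \right)} = -9 + J$ ($j{\left(J \right)} = -9 + 1 J = -9 + J$)
$f = 110661$ ($f = \left(-1\right) \left(-110661\right) = 110661$)
$g{\left(M \right)} = 1$
$f - g{\left(O{\left(D{\left(j{\left(4 \right)} \right)} \right)} \right)} = 110661 - 1 = 110660$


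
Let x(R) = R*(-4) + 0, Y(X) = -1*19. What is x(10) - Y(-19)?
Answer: -21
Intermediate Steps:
Y(X) = -19
x(R) = -4*R (x(R) = -4*R + 0 = -4*R)
x(10) - Y(-19) = -4*10 - 1*(-19) = -40 + 19 = -21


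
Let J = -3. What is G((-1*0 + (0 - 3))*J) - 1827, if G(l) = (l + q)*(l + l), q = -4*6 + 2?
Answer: -2061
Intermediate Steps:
q = -22 (q = -24 + 2 = -22)
G(l) = 2*l*(-22 + l) (G(l) = (l - 22)*(l + l) = (-22 + l)*(2*l) = 2*l*(-22 + l))
G((-1*0 + (0 - 3))*J) - 1827 = 2*((-1*0 + (0 - 3))*(-3))*(-22 + (-1*0 + (0 - 3))*(-3)) - 1827 = 2*((0 - 3)*(-3))*(-22 + (0 - 3)*(-3)) - 1827 = 2*(-3*(-3))*(-22 - 3*(-3)) - 1827 = 2*9*(-22 + 9) - 1827 = 2*9*(-13) - 1827 = -234 - 1827 = -2061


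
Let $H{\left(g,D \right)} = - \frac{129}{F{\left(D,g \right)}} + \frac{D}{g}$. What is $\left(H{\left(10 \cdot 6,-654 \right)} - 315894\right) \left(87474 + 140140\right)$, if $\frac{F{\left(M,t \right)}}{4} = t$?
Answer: $- \frac{575236002009}{8} \approx -7.1905 \cdot 10^{10}$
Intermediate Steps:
$F{\left(M,t \right)} = 4 t$
$H{\left(g,D \right)} = - \frac{129}{4 g} + \frac{D}{g}$
$\left(H{\left(10 \cdot 6,-654 \right)} - 315894\right) \left(87474 + 140140\right) = \left(\frac{- \frac{129}{4} - 654}{10 \cdot 6} - 315894\right) \left(87474 + 140140\right) = \left(\frac{1}{60} \left(- \frac{2745}{4}\right) - 315894\right) 227614 = \left(- \frac{183}{16} - 315894\right) 227614 = \left(- \frac{5054487}{16}\right) 227614 = - \frac{575236002009}{8}$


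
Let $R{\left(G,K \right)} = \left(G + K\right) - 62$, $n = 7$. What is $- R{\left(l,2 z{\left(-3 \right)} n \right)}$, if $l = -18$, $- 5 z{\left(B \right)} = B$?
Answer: $\frac{358}{5} \approx 71.6$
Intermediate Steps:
$z{\left(B \right)} = - \frac{B}{5}$
$R{\left(G,K \right)} = -62 + G + K$
$- R{\left(l,2 z{\left(-3 \right)} n \right)} = - (-62 - 18 + 2 \left(\left(- \frac{1}{5}\right) \left(-3\right)\right) 7) = - (-62 - 18 + 2 \cdot \frac{3}{5} \cdot 7) = - (-62 - 18 + \frac{6}{5} \cdot 7) = - (-62 - 18 + \frac{42}{5}) = \left(-1\right) \left(- \frac{358}{5}\right) = \frac{358}{5}$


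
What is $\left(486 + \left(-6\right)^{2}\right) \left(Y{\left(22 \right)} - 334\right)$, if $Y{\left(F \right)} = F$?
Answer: $-162864$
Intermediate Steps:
$\left(486 + \left(-6\right)^{2}\right) \left(Y{\left(22 \right)} - 334\right) = \left(486 + \left(-6\right)^{2}\right) \left(22 - 334\right) = \left(486 + 36\right) \left(-312\right) = 522 \left(-312\right) = -162864$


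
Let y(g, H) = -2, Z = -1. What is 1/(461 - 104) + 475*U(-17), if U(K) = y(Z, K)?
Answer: -339149/357 ≈ -950.00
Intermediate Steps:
U(K) = -2
1/(461 - 104) + 475*U(-17) = 1/(461 - 104) + 475*(-2) = 1/357 - 950 = -339149/357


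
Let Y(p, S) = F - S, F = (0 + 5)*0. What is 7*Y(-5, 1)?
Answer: -7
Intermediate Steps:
F = 0 (F = 5*0 = 0)
Y(p, S) = -S (Y(p, S) = 0 - S = -S)
7*Y(-5, 1) = 7*(-1*1) = 7*(-1) = -7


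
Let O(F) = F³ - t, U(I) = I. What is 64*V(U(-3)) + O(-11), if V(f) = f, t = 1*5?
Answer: -1528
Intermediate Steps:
t = 5
O(F) = -5 + F³ (O(F) = F³ - 1*5 = F³ - 5 = -5 + F³)
64*V(U(-3)) + O(-11) = 64*(-3) + (-5 + (-11)³) = -192 + (-5 - 1331) = -192 - 1336 = -1528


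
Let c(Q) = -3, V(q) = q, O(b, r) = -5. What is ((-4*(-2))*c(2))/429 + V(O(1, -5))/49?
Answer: -1107/7007 ≈ -0.15798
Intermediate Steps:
((-4*(-2))*c(2))/429 + V(O(1, -5))/49 = (-4*(-2)*(-3))/429 - 5/49 = (8*(-3))*(1/429) - 5*1/49 = -24*1/429 - 5/49 = -8/143 - 5/49 = -1107/7007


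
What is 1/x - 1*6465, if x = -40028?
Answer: -258781021/40028 ≈ -6465.0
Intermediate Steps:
1/x - 1*6465 = 1/(-40028) - 1*6465 = -1/40028 - 6465 = -258781021/40028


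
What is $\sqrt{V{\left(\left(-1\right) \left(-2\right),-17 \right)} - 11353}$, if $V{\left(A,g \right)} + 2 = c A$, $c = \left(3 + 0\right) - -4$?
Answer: $i \sqrt{11341} \approx 106.49 i$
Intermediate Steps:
$c = 7$ ($c = 3 + 4 = 7$)
$V{\left(A,g \right)} = -2 + 7 A$
$\sqrt{V{\left(\left(-1\right) \left(-2\right),-17 \right)} - 11353} = \sqrt{\left(-2 + 7 \left(\left(-1\right) \left(-2\right)\right)\right) - 11353} = \sqrt{\left(-2 + 7 \cdot 2\right) - 11353} = \sqrt{\left(-2 + 14\right) - 11353} = \sqrt{12 - 11353} = \sqrt{-11341} = i \sqrt{11341}$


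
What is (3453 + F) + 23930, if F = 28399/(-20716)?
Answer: 567237829/20716 ≈ 27382.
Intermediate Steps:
F = -28399/20716 (F = 28399*(-1/20716) = -28399/20716 ≈ -1.3709)
(3453 + F) + 23930 = (3453 - 28399/20716) + 23930 = 71503949/20716 + 23930 = 567237829/20716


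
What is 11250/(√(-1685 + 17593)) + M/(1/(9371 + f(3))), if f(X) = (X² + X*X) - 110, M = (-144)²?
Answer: 192409344 + 5625*√3977/3977 ≈ 1.9241e+8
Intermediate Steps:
M = 20736
f(X) = -110 + 2*X² (f(X) = (X² + X²) - 110 = 2*X² - 110 = -110 + 2*X²)
11250/(√(-1685 + 17593)) + M/(1/(9371 + f(3))) = 11250/(√(-1685 + 17593)) + 20736/(1/(9371 + (-110 + 2*3²))) = 11250/(√15908) + 20736/(1/(9371 + (-110 + 2*9))) = 11250/((2*√3977)) + 20736/(1/(9371 + (-110 + 18))) = 11250*(√3977/7954) + 20736/(1/(9371 - 92)) = 5625*√3977/3977 + 20736/(1/9279) = 5625*√3977/3977 + 20736*9279 = 5625*√3977/3977 + 192409344 = 192409344 + 5625*√3977/3977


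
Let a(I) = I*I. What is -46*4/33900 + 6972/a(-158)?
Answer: 14484839/52892475 ≈ 0.27385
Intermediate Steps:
a(I) = I²
-46*4/33900 + 6972/a(-158) = -46*4/33900 + 6972/((-158)²) = -184*1/33900 + 6972/24964 = -46/8475 + 6972*(1/24964) = -46/8475 + 1743/6241 = 14484839/52892475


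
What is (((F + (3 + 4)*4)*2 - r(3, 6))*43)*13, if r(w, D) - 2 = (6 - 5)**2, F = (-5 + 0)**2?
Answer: 57577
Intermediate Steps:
F = 25 (F = (-5)**2 = 25)
r(w, D) = 3 (r(w, D) = 2 + (6 - 5)**2 = 2 + 1**2 = 2 + 1 = 3)
(((F + (3 + 4)*4)*2 - r(3, 6))*43)*13 = (((25 + (3 + 4)*4)*2 - 1*3)*43)*13 = (((25 + 7*4)*2 - 3)*43)*13 = (((25 + 28)*2 - 3)*43)*13 = ((53*2 - 3)*43)*13 = ((106 - 3)*43)*13 = (103*43)*13 = 4429*13 = 57577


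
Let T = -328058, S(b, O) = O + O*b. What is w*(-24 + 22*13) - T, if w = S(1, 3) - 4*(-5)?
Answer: 334870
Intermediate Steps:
w = 26 (w = 3*(1 + 1) - 4*(-5) = 3*2 + 20 = 6 + 20 = 26)
w*(-24 + 22*13) - T = 26*(-24 + 22*13) - 1*(-328058) = 26*(-24 + 286) + 328058 = 26*262 + 328058 = 6812 + 328058 = 334870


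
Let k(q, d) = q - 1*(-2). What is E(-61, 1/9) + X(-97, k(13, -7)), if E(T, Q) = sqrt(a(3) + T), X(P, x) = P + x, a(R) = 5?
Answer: -82 + 2*I*sqrt(14) ≈ -82.0 + 7.4833*I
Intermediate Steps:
k(q, d) = 2 + q (k(q, d) = q + 2 = 2 + q)
E(T, Q) = sqrt(5 + T)
E(-61, 1/9) + X(-97, k(13, -7)) = sqrt(5 - 61) + (-97 + (2 + 13)) = sqrt(-56) + (-97 + 15) = 2*I*sqrt(14) - 82 = -82 + 2*I*sqrt(14)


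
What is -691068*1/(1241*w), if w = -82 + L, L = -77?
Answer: 230356/65773 ≈ 3.5023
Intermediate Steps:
w = -159 (w = -82 - 77 = -159)
-691068*1/(1241*w) = -691068/((-159*1241)) = -691068/(-197319) = -691068*(-1/197319) = 230356/65773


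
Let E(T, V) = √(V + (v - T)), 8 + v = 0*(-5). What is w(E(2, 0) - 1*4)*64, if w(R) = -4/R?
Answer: 512/13 + 128*I*√10/13 ≈ 39.385 + 31.136*I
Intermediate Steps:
v = -8 (v = -8 + 0*(-5) = -8 + 0 = -8)
E(T, V) = √(-8 + V - T) (E(T, V) = √(V + (-8 - T)) = √(-8 + V - T))
w(E(2, 0) - 1*4)*64 = -4/(√(-8 + 0 - 1*2) - 1*4)*64 = -4/(√(-8 + 0 - 2) - 4)*64 = -4/(√(-10) - 4)*64 = -4/(I*√10 - 4)*64 = -4/(-4 + I*√10)*64 = -256/(-4 + I*√10)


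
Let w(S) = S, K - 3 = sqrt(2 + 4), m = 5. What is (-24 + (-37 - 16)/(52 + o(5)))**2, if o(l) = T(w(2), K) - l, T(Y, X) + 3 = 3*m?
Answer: 2157961/3481 ≈ 619.93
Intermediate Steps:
K = 3 + sqrt(6) (K = 3 + sqrt(2 + 4) = 3 + sqrt(6) ≈ 5.4495)
T(Y, X) = 12 (T(Y, X) = -3 + 3*5 = -3 + 15 = 12)
o(l) = 12 - l
(-24 + (-37 - 16)/(52 + o(5)))**2 = (-24 + (-37 - 16)/(52 + (12 - 1*5)))**2 = (-24 - 53/(52 + (12 - 5)))**2 = (-24 - 53/(52 + 7))**2 = (-24 - 53/59)**2 = (-1469/59)**2 = 2157961/3481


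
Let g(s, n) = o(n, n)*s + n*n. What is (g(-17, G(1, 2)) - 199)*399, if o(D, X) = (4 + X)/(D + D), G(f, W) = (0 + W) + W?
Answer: -79800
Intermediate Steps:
G(f, W) = 2*W (G(f, W) = W + W = 2*W)
o(D, X) = (4 + X)/(2*D) (o(D, X) = (4 + X)/((2*D)) = (4 + X)*(1/(2*D)) = (4 + X)/(2*D))
g(s, n) = n**2 + s*(4 + n)/(2*n) (g(s, n) = ((4 + n)/(2*n))*s + n*n = s*(4 + n)/(2*n) + n**2 = n**2 + s*(4 + n)/(2*n))
(g(-17, G(1, 2)) - 199)*399 = (((2*2)**3 + (1/2)*(-17)*(4 + 2*2))/((2*2)) - 199)*399 = ((4**3 + (1/2)*(-17)*(4 + 4))/4 - 199)*399 = ((64 + (1/2)*(-17)*8)/4 - 199)*399 = ((64 - 68)/4 - 199)*399 = ((1/4)*(-4) - 199)*399 = (-1 - 199)*399 = -200*399 = -79800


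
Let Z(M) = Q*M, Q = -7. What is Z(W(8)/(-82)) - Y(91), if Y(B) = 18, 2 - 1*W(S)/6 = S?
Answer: -864/41 ≈ -21.073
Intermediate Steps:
W(S) = 12 - 6*S
Z(M) = -7*M
Z(W(8)/(-82)) - Y(91) = -7*(12 - 6*8)/(-82) - 1*18 = -7*(12 - 48)*(-1)/82 - 18 = -(-252)*(-1)/82 - 18 = -7*18/41 - 18 = -126/41 - 18 = -864/41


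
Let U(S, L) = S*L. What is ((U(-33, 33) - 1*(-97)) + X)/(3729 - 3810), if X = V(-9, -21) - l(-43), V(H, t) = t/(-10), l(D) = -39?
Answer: 9509/810 ≈ 11.740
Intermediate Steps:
V(H, t) = -t/10 (V(H, t) = t*(-1/10) = -t/10)
U(S, L) = L*S
X = 411/10 (X = -1/10*(-21) - 1*(-39) = 21/10 + 39 = 411/10 ≈ 41.100)
((U(-33, 33) - 1*(-97)) + X)/(3729 - 3810) = ((33*(-33) - 1*(-97)) + 411/10)/(3729 - 3810) = ((-1089 + 97) + 411/10)/(-81) = (-992 + 411/10)*(-1/81) = -9509/10*(-1/81) = 9509/810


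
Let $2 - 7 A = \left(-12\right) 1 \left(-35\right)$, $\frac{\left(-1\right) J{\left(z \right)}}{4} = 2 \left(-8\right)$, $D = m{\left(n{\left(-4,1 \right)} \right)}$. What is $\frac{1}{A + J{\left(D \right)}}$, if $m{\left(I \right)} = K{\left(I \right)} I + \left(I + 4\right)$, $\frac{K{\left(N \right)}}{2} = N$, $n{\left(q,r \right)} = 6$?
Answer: $\frac{7}{30} \approx 0.23333$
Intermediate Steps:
$K{\left(N \right)} = 2 N$
$m{\left(I \right)} = 4 + I + 2 I^{2}$ ($m{\left(I \right)} = 2 I I + \left(I + 4\right) = 2 I^{2} + \left(4 + I\right) = 4 + I + 2 I^{2}$)
$D = 82$ ($D = 4 + 6 + 2 \cdot 6^{2} = 4 + 6 + 2 \cdot 36 = 4 + 6 + 72 = 82$)
$J{\left(z \right)} = 64$ ($J{\left(z \right)} = - 4 \cdot 2 \left(-8\right) = \left(-4\right) \left(-16\right) = 64$)
$A = - \frac{418}{7}$ ($A = \frac{2}{7} - \frac{\left(-12\right) 1 \left(-35\right)}{7} = \frac{2}{7} - \frac{\left(-12\right) \left(-35\right)}{7} = \frac{2}{7} - 60 = - \frac{418}{7} \approx -59.714$)
$\frac{1}{A + J{\left(D \right)}} = \frac{1}{- \frac{418}{7} + 64} = \frac{1}{\frac{30}{7}} = \frac{7}{30}$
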